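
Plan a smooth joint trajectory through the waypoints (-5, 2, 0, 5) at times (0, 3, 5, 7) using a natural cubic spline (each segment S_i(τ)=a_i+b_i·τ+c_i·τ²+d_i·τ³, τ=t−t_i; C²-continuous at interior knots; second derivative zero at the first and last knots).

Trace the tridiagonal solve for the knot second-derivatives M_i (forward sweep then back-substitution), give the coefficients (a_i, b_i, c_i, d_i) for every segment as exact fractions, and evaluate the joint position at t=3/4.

Δ: Δ0=7/3, Δ1=-1, Δ2=5/2
row 1: diag=10, rhs=-20; c'=1/5, d'=-2
row 2: denom=8−2·1/5=38/5; d'=(21−2·-2)/(38/5)=125/38
back: M2=125/38
back: M1=-2−1/5·125/38=-101/38
M: M0=0, M1=-101/38, M2=125/38, M3=0
seg 0: a=-5, c=M0/2=0, d=(M1−M0)/(6·3)=-101/684, b=Δ0−h0·(2M0+M1)/6=835/228
seg 1: a=2, c=M1/2=-101/76, d=(M2−M1)/(6·2)=113/228, b=Δ1−h1·(2M1+M2)/6=-37/114
seg 2: a=0, c=M2/2=125/76, d=(M3−M2)/(6·2)=-125/456, b=Δ2−h2·(2M2+M3)/6=35/114
t_q=3/4 → seg 0, τ=3/4; S=-5+835/228·τ+0·τ²+-101/684·τ³=-11263/4864

  seg 0: a=-5 b=835/228 c=0 d=-101/684
  seg 1: a=2 b=-37/114 c=-101/76 d=113/228
  seg 2: a=0 b=35/114 c=125/76 d=-125/456
S(3/4) = -11263/4864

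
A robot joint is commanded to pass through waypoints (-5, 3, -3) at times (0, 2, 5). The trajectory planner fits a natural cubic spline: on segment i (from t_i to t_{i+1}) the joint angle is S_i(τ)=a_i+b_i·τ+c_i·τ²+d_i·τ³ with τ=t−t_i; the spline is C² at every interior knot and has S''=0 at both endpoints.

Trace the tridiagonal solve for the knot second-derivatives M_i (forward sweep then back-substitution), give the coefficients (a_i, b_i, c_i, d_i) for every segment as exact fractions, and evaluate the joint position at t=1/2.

Δ: Δ0=4, Δ1=-2
row 1: diag=10, rhs=-36; c'=3/10, d'=-18/5
back: M1=-18/5
M: M0=0, M1=-18/5, M2=0
seg 0: a=-5, c=M0/2=0, d=(M1−M0)/(6·2)=-3/10, b=Δ0−h0·(2M0+M1)/6=26/5
seg 1: a=3, c=M1/2=-9/5, d=(M2−M1)/(6·3)=1/5, b=Δ1−h1·(2M1+M2)/6=8/5
t_q=1/2 → seg 0, τ=1/2; S=-5+26/5·τ+0·τ²+-3/10·τ³=-39/16

  seg 0: a=-5 b=26/5 c=0 d=-3/10
  seg 1: a=3 b=8/5 c=-9/5 d=1/5
S(1/2) = -39/16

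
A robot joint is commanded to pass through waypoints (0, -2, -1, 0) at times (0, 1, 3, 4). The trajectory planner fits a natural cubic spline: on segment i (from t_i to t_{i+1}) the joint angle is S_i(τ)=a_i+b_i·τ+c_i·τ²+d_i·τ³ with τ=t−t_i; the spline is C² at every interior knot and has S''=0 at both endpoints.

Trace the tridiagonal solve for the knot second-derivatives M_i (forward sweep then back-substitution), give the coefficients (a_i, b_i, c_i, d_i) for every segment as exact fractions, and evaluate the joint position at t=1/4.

  seg 0: a=0 b=-39/16 c=0 d=7/16
  seg 1: a=-2 b=-9/8 c=21/16 d=-1/4
  seg 2: a=-1 b=9/8 c=-3/16 d=1/16
S(1/4) = -617/1024

Δ: Δ0=-2, Δ1=1/2, Δ2=1
row 1: diag=6, rhs=15; c'=1/3, d'=5/2
row 2: denom=6−2·1/3=16/3; d'=(3−2·5/2)/(16/3)=-3/8
back: M2=-3/8
back: M1=5/2−1/3·-3/8=21/8
M: M0=0, M1=21/8, M2=-3/8, M3=0
seg 0: a=0, c=M0/2=0, d=(M1−M0)/(6·1)=7/16, b=Δ0−h0·(2M0+M1)/6=-39/16
seg 1: a=-2, c=M1/2=21/16, d=(M2−M1)/(6·2)=-1/4, b=Δ1−h1·(2M1+M2)/6=-9/8
seg 2: a=-1, c=M2/2=-3/16, d=(M3−M2)/(6·1)=1/16, b=Δ2−h2·(2M2+M3)/6=9/8
t_q=1/4 → seg 0, τ=1/4; S=0+-39/16·τ+0·τ²+7/16·τ³=-617/1024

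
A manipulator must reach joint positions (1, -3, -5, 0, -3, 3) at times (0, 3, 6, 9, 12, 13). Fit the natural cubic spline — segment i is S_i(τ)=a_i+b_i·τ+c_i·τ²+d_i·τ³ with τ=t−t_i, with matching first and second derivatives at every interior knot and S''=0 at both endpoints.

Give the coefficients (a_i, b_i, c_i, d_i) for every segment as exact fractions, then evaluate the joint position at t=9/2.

Δ: Δ0=-4/3, Δ1=-2/3, Δ2=5/3, Δ3=-1, Δ4=6
row 1: diag=12, rhs=4; c'=1/4, d'=1/3
row 2: denom=12−3·1/4=45/4; d'=(14−3·1/3)/(45/4)=52/45
row 3: denom=12−3·4/15=56/5; d'=(-16−3·52/45)/(56/5)=-73/42
row 4: denom=8−3·15/56=403/56; d'=(42−3·-73/42)/(403/56)=2644/403
back: M4=2644/403
back: M3=-73/42−15/56·2644/403=-4226/1209
back: M2=52/45−4/15·-4226/1209=2524/1209
back: M1=1/3−1/4·2524/1209=-76/403
M: M0=0, M1=-76/403, M2=2524/1209, M3=-4226/1209, M4=2644/403, M5=0
seg 0: a=1, c=M0/2=0, d=(M1−M0)/(6·3)=-38/3627, b=Δ0−h0·(2M0+M1)/6=-1498/1209
seg 1: a=-3, c=M1/2=-38/403, d=(M2−M1)/(6·3)=1376/10881, b=Δ1−h1·(2M1+M2)/6=-1840/1209
seg 2: a=-5, c=M2/2=1262/1209, d=(M3−M2)/(6·3)=-125/403, b=Δ2−h2·(2M2+M3)/6=1604/1209
seg 3: a=0, c=M3/2=-2113/1209, d=(M4−M3)/(6·3)=6079/10881, b=Δ3−h3·(2M3+M4)/6=-73/93
seg 4: a=-3, c=M4/2=1322/403, d=(M5−M4)/(6·1)=-1322/1209, b=Δ4−h4·(2M4+M5)/6=4610/1209
t_q=9/2 → seg 1, τ=3/2; S=-3+-1840/1209·τ+-38/403·τ²+1376/10881·τ³=-4085/806

  seg 0: a=1 b=-1498/1209 c=0 d=-38/3627
  seg 1: a=-3 b=-1840/1209 c=-38/403 d=1376/10881
  seg 2: a=-5 b=1604/1209 c=1262/1209 d=-125/403
  seg 3: a=0 b=-73/93 c=-2113/1209 d=6079/10881
  seg 4: a=-3 b=4610/1209 c=1322/403 d=-1322/1209
S(9/2) = -4085/806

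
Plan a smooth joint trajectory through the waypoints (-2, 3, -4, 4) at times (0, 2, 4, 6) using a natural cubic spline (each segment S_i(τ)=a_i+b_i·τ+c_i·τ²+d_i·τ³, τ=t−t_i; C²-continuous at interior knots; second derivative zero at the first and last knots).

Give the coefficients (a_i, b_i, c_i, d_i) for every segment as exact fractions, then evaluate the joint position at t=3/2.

  seg 0: a=-2 b=23/5 c=0 d=-21/40
  seg 1: a=3 b=-17/10 c=-63/20 d=9/8
  seg 2: a=-4 b=-4/5 c=18/5 d=-3/5
S(3/2) = 1001/320

Δ: Δ0=5/2, Δ1=-7/2, Δ2=4
row 1: diag=8, rhs=-36; c'=1/4, d'=-9/2
row 2: denom=8−2·1/4=15/2; d'=(45−2·-9/2)/(15/2)=36/5
back: M2=36/5
back: M1=-9/2−1/4·36/5=-63/10
M: M0=0, M1=-63/10, M2=36/5, M3=0
seg 0: a=-2, c=M0/2=0, d=(M1−M0)/(6·2)=-21/40, b=Δ0−h0·(2M0+M1)/6=23/5
seg 1: a=3, c=M1/2=-63/20, d=(M2−M1)/(6·2)=9/8, b=Δ1−h1·(2M1+M2)/6=-17/10
seg 2: a=-4, c=M2/2=18/5, d=(M3−M2)/(6·2)=-3/5, b=Δ2−h2·(2M2+M3)/6=-4/5
t_q=3/2 → seg 0, τ=3/2; S=-2+23/5·τ+0·τ²+-21/40·τ³=1001/320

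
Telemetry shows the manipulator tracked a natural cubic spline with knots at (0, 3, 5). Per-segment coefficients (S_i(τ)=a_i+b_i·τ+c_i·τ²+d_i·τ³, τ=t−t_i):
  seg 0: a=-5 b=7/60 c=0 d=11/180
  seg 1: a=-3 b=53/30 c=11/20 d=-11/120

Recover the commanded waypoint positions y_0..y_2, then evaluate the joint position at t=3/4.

y_0=-5 y_1=-3 y_2=2
S(3/4) = -1251/256

y_0 = S_0(0) = a_0 = -5
y_1 = S_1(0) = a_1 = -3
y_2 = S_1(2) = 2
t_q=3/4 is in segment 0 (τ=3/4); S_0(τ)=-1251/256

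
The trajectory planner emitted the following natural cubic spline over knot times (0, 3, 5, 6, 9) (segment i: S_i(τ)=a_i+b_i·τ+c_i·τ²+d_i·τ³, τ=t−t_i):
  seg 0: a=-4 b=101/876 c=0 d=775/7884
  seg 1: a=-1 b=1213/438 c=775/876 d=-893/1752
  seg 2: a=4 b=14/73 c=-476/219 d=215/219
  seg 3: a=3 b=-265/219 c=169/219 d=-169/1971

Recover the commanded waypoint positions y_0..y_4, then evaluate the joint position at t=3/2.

y_0=-4 y_1=-1 y_2=4 y_3=3 y_4=4
S(3/2) = -8165/2336

y_0 = S_0(0) = a_0 = -4
y_1 = S_1(0) = a_1 = -1
y_2 = S_2(0) = a_2 = 4
y_3 = S_3(0) = a_3 = 3
y_4 = S_3(3) = 4
t_q=3/2 is in segment 0 (τ=3/2); S_0(τ)=-8165/2336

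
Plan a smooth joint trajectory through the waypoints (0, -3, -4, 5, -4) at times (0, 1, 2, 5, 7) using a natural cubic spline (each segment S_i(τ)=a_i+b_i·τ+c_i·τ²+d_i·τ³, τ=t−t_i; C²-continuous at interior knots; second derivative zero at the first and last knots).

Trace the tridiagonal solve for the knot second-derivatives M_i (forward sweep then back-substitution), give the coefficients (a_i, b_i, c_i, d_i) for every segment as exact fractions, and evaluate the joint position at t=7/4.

Δ: Δ0=-3, Δ1=-1, Δ2=3, Δ3=-9/2
row 1: diag=4, rhs=12; c'=1/4, d'=3
row 2: denom=8−1·1/4=31/4; d'=(24−1·3)/(31/4)=84/31
row 3: denom=10−3·12/31=274/31; d'=(-45−3·84/31)/(274/31)=-1647/274
back: M3=-1647/274
back: M2=84/31−12/31·-1647/274=690/137
back: M1=3−1/4·690/137=477/274
M: M0=0, M1=477/274, M2=690/137, M3=-1647/274, M4=0
seg 0: a=0, c=M0/2=0, d=(M1−M0)/(6·1)=159/548, b=Δ0−h0·(2M0+M1)/6=-1803/548
seg 1: a=-3, c=M1/2=477/548, d=(M2−M1)/(6·1)=301/548, b=Δ1−h1·(2M1+M2)/6=-663/274
seg 2: a=-4, c=M2/2=345/137, d=(M3−M2)/(6·3)=-1009/1644, b=Δ2−h2·(2M2+M3)/6=531/548
seg 3: a=5, c=M3/2=-1647/548, d=(M4−M3)/(6·2)=549/1096, b=Δ3−h3·(2M3+M4)/6=-135/274
t_q=7/4 → seg 1, τ=3/4; S=-3+-663/274·τ+477/548·τ²+301/548·τ³=-143565/35072

  seg 0: a=0 b=-1803/548 c=0 d=159/548
  seg 1: a=-3 b=-663/274 c=477/548 d=301/548
  seg 2: a=-4 b=531/548 c=345/137 d=-1009/1644
  seg 3: a=5 b=-135/274 c=-1647/548 d=549/1096
S(7/4) = -143565/35072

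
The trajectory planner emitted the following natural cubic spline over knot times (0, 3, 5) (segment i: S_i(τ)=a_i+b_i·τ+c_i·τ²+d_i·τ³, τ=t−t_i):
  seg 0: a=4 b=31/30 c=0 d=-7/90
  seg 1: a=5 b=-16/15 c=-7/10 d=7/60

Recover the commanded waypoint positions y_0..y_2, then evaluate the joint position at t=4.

y_0 = S_0(0) = a_0 = 4
y_1 = S_1(0) = a_1 = 5
y_2 = S_1(2) = 1
t_q=4 is in segment 1 (τ=1); S_1(τ)=67/20

y_0=4 y_1=5 y_2=1
S(4) = 67/20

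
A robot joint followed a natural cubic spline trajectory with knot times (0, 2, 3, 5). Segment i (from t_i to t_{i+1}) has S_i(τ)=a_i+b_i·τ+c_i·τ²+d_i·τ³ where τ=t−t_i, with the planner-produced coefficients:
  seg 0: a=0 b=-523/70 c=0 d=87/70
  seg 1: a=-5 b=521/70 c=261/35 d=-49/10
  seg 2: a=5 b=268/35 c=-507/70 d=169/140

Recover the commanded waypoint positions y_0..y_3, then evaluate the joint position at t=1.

y_0 = S_0(0) = a_0 = 0
y_1 = S_1(0) = a_1 = -5
y_2 = S_2(0) = a_2 = 5
y_3 = S_2(2) = 1
t_q=1 is in segment 0 (τ=1); S_0(τ)=-218/35

y_0=0 y_1=-5 y_2=5 y_3=1
S(1) = -218/35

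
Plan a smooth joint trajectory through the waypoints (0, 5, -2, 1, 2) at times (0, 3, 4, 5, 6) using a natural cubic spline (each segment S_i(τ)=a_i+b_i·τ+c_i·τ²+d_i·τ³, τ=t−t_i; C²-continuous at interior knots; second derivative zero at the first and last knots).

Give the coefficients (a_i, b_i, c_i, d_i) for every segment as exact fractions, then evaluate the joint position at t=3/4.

Δ: Δ0=5/3, Δ1=-7, Δ2=3, Δ3=1
row 1: diag=8, rhs=-52; c'=1/8, d'=-13/2
row 2: denom=4−1·1/8=31/8; d'=(60−1·-13/2)/(31/8)=532/31
row 3: denom=4−1·8/31=116/31; d'=(-12−1·532/31)/(116/31)=-226/29
back: M3=-226/29
back: M2=532/31−8/31·-226/29=556/29
back: M1=-13/2−1/8·556/29=-258/29
M: M0=0, M1=-258/29, M2=556/29, M3=-226/29, M4=0
seg 0: a=0, c=M0/2=0, d=(M1−M0)/(6·3)=-43/87, b=Δ0−h0·(2M0+M1)/6=532/87
seg 1: a=5, c=M1/2=-129/29, d=(M2−M1)/(6·1)=407/87, b=Δ1−h1·(2M1+M2)/6=-629/87
seg 2: a=-2, c=M2/2=278/29, d=(M3−M2)/(6·1)=-391/87, b=Δ2−h2·(2M2+M3)/6=-182/87
seg 3: a=1, c=M3/2=-113/29, d=(M4−M3)/(6·1)=113/87, b=Δ3−h3·(2M3+M4)/6=313/87
t_q=3/4 → seg 0, τ=3/4; S=0+532/87·τ+0·τ²+-43/87·τ³=8125/1856

  seg 0: a=0 b=532/87 c=0 d=-43/87
  seg 1: a=5 b=-629/87 c=-129/29 d=407/87
  seg 2: a=-2 b=-182/87 c=278/29 d=-391/87
  seg 3: a=1 b=313/87 c=-113/29 d=113/87
S(3/4) = 8125/1856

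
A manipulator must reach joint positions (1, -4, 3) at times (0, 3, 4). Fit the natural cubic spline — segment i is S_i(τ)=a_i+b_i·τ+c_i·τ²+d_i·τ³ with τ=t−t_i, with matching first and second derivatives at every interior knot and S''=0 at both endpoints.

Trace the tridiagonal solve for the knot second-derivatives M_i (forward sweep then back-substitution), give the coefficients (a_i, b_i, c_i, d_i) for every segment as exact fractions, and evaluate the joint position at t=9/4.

Δ: Δ0=-5/3, Δ1=7
row 1: diag=8, rhs=52; c'=1/8, d'=13/2
back: M1=13/2
M: M0=0, M1=13/2, M2=0
seg 0: a=1, c=M0/2=0, d=(M1−M0)/(6·3)=13/36, b=Δ0−h0·(2M0+M1)/6=-59/12
seg 1: a=-4, c=M1/2=13/4, d=(M2−M1)/(6·1)=-13/12, b=Δ1−h1·(2M1+M2)/6=29/6
t_q=9/4 → seg 0, τ=9/4; S=1+-59/12·τ+0·τ²+13/36·τ³=-1523/256

  seg 0: a=1 b=-59/12 c=0 d=13/36
  seg 1: a=-4 b=29/6 c=13/4 d=-13/12
S(9/4) = -1523/256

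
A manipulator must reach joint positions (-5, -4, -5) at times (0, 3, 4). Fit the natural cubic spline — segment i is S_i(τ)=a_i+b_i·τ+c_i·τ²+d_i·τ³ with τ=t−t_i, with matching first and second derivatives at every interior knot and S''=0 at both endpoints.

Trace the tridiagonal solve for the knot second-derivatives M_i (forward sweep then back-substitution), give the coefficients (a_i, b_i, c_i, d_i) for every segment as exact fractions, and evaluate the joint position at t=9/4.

  seg 0: a=-5 b=5/6 c=0 d=-1/18
  seg 1: a=-4 b=-2/3 c=-1/2 d=1/6
S(9/4) = -481/128

Δ: Δ0=1/3, Δ1=-1
row 1: diag=8, rhs=-8; c'=1/8, d'=-1
back: M1=-1
M: M0=0, M1=-1, M2=0
seg 0: a=-5, c=M0/2=0, d=(M1−M0)/(6·3)=-1/18, b=Δ0−h0·(2M0+M1)/6=5/6
seg 1: a=-4, c=M1/2=-1/2, d=(M2−M1)/(6·1)=1/6, b=Δ1−h1·(2M1+M2)/6=-2/3
t_q=9/4 → seg 0, τ=9/4; S=-5+5/6·τ+0·τ²+-1/18·τ³=-481/128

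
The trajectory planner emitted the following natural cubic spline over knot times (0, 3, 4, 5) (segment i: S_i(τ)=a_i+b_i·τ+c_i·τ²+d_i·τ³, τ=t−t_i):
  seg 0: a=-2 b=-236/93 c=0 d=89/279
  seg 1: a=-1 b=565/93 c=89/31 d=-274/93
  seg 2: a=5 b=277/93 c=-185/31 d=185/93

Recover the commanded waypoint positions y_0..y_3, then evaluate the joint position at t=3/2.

y_0=-2 y_1=-1 y_2=5 y_3=4
S(3/2) = -1173/248

y_0 = S_0(0) = a_0 = -2
y_1 = S_1(0) = a_1 = -1
y_2 = S_2(0) = a_2 = 5
y_3 = S_2(1) = 4
t_q=3/2 is in segment 0 (τ=3/2); S_0(τ)=-1173/248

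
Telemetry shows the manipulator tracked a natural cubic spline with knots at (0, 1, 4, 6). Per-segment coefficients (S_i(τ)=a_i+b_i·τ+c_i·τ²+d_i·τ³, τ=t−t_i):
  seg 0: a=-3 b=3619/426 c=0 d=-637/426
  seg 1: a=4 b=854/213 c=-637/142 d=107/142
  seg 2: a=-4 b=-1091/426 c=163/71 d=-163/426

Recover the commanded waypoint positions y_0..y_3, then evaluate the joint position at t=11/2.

y_0=-3 y_1=4 y_2=-4 y_3=-3
S(11/2) = -4507/1136

y_0 = S_0(0) = a_0 = -3
y_1 = S_1(0) = a_1 = 4
y_2 = S_2(0) = a_2 = -4
y_3 = S_2(2) = -3
t_q=11/2 is in segment 2 (τ=3/2); S_2(τ)=-4507/1136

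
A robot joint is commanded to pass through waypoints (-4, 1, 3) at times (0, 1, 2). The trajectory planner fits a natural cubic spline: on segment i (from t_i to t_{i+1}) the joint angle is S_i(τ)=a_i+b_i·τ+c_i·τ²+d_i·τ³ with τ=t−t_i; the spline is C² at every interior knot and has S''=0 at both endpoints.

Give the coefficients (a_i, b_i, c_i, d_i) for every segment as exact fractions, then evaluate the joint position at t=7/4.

Δ: Δ0=5, Δ1=2
row 1: diag=4, rhs=-18; c'=1/4, d'=-9/2
back: M1=-9/2
M: M0=0, M1=-9/2, M2=0
seg 0: a=-4, c=M0/2=0, d=(M1−M0)/(6·1)=-3/4, b=Δ0−h0·(2M0+M1)/6=23/4
seg 1: a=1, c=M1/2=-9/4, d=(M2−M1)/(6·1)=3/4, b=Δ1−h1·(2M1+M2)/6=7/2
t_q=7/4 → seg 1, τ=3/4; S=1+7/2·τ+-9/4·τ²+3/4·τ³=685/256

  seg 0: a=-4 b=23/4 c=0 d=-3/4
  seg 1: a=1 b=7/2 c=-9/4 d=3/4
S(7/4) = 685/256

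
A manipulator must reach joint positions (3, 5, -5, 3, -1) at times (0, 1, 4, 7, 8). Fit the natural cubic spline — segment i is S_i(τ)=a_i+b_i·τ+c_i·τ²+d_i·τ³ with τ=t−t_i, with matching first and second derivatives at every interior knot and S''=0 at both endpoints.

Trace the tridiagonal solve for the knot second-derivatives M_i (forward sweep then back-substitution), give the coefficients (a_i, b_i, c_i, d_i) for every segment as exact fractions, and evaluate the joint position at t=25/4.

Δ: Δ0=2, Δ1=-10/3, Δ2=8/3, Δ3=-4
row 1: diag=8, rhs=-32; c'=3/8, d'=-4
row 2: denom=12−3·3/8=87/8; d'=(36−3·-4)/(87/8)=128/29
row 3: denom=8−3·8/29=208/29; d'=(-40−3·128/29)/(208/29)=-193/26
back: M3=-193/26
back: M2=128/29−8/29·-193/26=84/13
back: M1=-4−3/8·84/13=-167/26
M: M0=0, M1=-167/26, M2=84/13, M3=-193/26, M4=0
seg 0: a=3, c=M0/2=0, d=(M1−M0)/(6·1)=-167/156, b=Δ0−h0·(2M0+M1)/6=479/156
seg 1: a=5, c=M1/2=-167/52, d=(M2−M1)/(6·3)=335/468, b=Δ1−h1·(2M1+M2)/6=-11/78
seg 2: a=-5, c=M2/2=42/13, d=(M3−M2)/(6·3)=-361/468, b=Δ2−h2·(2M2+M3)/6=-1/12
seg 3: a=3, c=M3/2=-193/52, d=(M4−M3)/(6·1)=193/156, b=Δ3−h3·(2M3+M4)/6=-119/78
t_q=25/4 → seg 2, τ=9/4; S=-5+-1/12·τ+42/13·τ²+-361/468·τ³=7927/3328

  seg 0: a=3 b=479/156 c=0 d=-167/156
  seg 1: a=5 b=-11/78 c=-167/52 d=335/468
  seg 2: a=-5 b=-1/12 c=42/13 d=-361/468
  seg 3: a=3 b=-119/78 c=-193/52 d=193/156
S(25/4) = 7927/3328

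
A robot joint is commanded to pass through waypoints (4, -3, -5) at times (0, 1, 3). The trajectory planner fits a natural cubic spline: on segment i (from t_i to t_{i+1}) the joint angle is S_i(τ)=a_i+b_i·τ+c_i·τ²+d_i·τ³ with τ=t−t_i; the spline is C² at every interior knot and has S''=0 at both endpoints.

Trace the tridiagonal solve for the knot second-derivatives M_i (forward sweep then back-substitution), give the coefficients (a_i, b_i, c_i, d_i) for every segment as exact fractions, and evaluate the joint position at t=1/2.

Δ: Δ0=-7, Δ1=-1
row 1: diag=6, rhs=36; c'=1/3, d'=6
back: M1=6
M: M0=0, M1=6, M2=0
seg 0: a=4, c=M0/2=0, d=(M1−M0)/(6·1)=1, b=Δ0−h0·(2M0+M1)/6=-8
seg 1: a=-3, c=M1/2=3, d=(M2−M1)/(6·2)=-1/2, b=Δ1−h1·(2M1+M2)/6=-5
t_q=1/2 → seg 0, τ=1/2; S=4+-8·τ+0·τ²+1·τ³=1/8

  seg 0: a=4 b=-8 c=0 d=1
  seg 1: a=-3 b=-5 c=3 d=-1/2
S(1/2) = 1/8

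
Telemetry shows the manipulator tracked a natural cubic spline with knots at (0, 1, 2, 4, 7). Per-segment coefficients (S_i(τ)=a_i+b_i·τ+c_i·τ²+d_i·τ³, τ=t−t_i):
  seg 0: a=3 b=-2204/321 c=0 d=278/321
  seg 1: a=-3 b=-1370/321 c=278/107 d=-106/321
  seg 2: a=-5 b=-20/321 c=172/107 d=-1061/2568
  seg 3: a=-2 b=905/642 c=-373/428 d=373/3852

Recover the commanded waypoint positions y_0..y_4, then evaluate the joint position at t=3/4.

y_0 = S_0(0) = a_0 = 3
y_1 = S_1(0) = a_1 = -3
y_2 = S_2(0) = a_2 = -5
y_3 = S_3(0) = a_3 = -2
y_4 = S_3(3) = -3
t_q=3/4 is in segment 0 (τ=3/4); S_0(τ)=-6109/3424

y_0=3 y_1=-3 y_2=-5 y_3=-2 y_4=-3
S(3/4) = -6109/3424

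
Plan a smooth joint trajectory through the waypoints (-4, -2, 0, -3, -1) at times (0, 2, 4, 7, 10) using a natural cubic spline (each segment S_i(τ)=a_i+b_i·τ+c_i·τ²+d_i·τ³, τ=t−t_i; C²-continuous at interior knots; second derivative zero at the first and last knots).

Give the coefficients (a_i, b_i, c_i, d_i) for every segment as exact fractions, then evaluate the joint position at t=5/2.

  seg 0: a=-4 b=181/210 c=0 d=29/840
  seg 1: a=-2 b=134/105 c=29/140 d=-29/168
  seg 2: a=0 b=1/30 c=-29/35 d=61/378
  seg 3: a=-3 b=-61/105 c=131/210 d=-131/1890
S(5/2) = -2983/2240

Δ: Δ0=1, Δ1=1, Δ2=-1, Δ3=2/3
row 1: diag=8, rhs=0; c'=1/4, d'=0
row 2: denom=10−2·1/4=19/2; d'=(-12−2·0)/(19/2)=-24/19
row 3: denom=12−3·6/19=210/19; d'=(10−3·-24/19)/(210/19)=131/105
back: M3=131/105
back: M2=-24/19−6/19·131/105=-58/35
back: M1=0−1/4·-58/35=29/70
M: M0=0, M1=29/70, M2=-58/35, M3=131/105, M4=0
seg 0: a=-4, c=M0/2=0, d=(M1−M0)/(6·2)=29/840, b=Δ0−h0·(2M0+M1)/6=181/210
seg 1: a=-2, c=M1/2=29/140, d=(M2−M1)/(6·2)=-29/168, b=Δ1−h1·(2M1+M2)/6=134/105
seg 2: a=0, c=M2/2=-29/35, d=(M3−M2)/(6·3)=61/378, b=Δ2−h2·(2M2+M3)/6=1/30
seg 3: a=-3, c=M3/2=131/210, d=(M4−M3)/(6·3)=-131/1890, b=Δ3−h3·(2M3+M4)/6=-61/105
t_q=5/2 → seg 1, τ=1/2; S=-2+134/105·τ+29/140·τ²+-29/168·τ³=-2983/2240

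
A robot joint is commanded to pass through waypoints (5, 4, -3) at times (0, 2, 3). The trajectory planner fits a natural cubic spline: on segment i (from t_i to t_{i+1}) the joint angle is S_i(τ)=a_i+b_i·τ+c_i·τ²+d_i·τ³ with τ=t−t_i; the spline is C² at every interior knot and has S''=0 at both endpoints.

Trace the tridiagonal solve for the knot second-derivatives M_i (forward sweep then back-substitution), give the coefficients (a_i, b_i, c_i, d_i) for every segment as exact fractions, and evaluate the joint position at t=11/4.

Δ: Δ0=-1/2, Δ1=-7
row 1: diag=6, rhs=-39; c'=1/6, d'=-13/2
back: M1=-13/2
M: M0=0, M1=-13/2, M2=0
seg 0: a=5, c=M0/2=0, d=(M1−M0)/(6·2)=-13/24, b=Δ0−h0·(2M0+M1)/6=5/3
seg 1: a=4, c=M1/2=-13/4, d=(M2−M1)/(6·1)=13/12, b=Δ1−h1·(2M1+M2)/6=-29/6
t_q=11/4 → seg 1, τ=3/4; S=4+-29/6·τ+-13/4·τ²+13/12·τ³=-255/256

  seg 0: a=5 b=5/3 c=0 d=-13/24
  seg 1: a=4 b=-29/6 c=-13/4 d=13/12
S(11/4) = -255/256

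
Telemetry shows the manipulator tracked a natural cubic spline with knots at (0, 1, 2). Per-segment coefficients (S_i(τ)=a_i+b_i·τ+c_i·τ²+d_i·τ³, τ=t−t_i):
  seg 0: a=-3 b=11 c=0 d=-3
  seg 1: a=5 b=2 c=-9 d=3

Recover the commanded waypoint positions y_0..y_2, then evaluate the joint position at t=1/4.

y_0 = S_0(0) = a_0 = -3
y_1 = S_1(0) = a_1 = 5
y_2 = S_1(1) = 1
t_q=1/4 is in segment 0 (τ=1/4); S_0(τ)=-19/64

y_0=-3 y_1=5 y_2=1
S(1/4) = -19/64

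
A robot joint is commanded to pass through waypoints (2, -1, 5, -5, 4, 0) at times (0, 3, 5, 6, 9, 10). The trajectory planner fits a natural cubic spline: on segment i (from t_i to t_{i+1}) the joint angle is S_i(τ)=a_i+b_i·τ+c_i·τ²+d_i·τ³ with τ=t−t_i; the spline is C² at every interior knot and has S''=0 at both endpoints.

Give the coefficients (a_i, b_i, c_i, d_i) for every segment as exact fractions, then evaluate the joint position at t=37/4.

  seg 0: a=2 b=-496/125 c=0 d=371/1125
  seg 1: a=-1 b=617/125 c=371/125 d=-246/125
  seg 2: a=5 b=-851/125 c=-221/25 d=706/125
  seg 3: a=-5 b=-943/125 c=1013/125 d=-1721/1125
  seg 4: a=4 b=-28/125 c=-708/125 d=236/125
S(37/4) = 7239/2000

Δ: Δ0=-1, Δ1=3, Δ2=-10, Δ3=3, Δ4=-4
row 1: diag=10, rhs=24; c'=1/5, d'=12/5
row 2: denom=6−2·1/5=28/5; d'=(-78−2·12/5)/(28/5)=-207/14
row 3: denom=8−1·5/28=219/28; d'=(78−1·-207/14)/(219/28)=866/73
row 4: denom=8−3·28/73=500/73; d'=(-42−3·866/73)/(500/73)=-1416/125
back: M4=-1416/125
back: M3=866/73−28/73·-1416/125=2026/125
back: M2=-207/14−5/28·2026/125=-442/25
back: M1=12/5−1/5·-442/25=742/125
M: M0=0, M1=742/125, M2=-442/25, M3=2026/125, M4=-1416/125, M5=0
seg 0: a=2, c=M0/2=0, d=(M1−M0)/(6·3)=371/1125, b=Δ0−h0·(2M0+M1)/6=-496/125
seg 1: a=-1, c=M1/2=371/125, d=(M2−M1)/(6·2)=-246/125, b=Δ1−h1·(2M1+M2)/6=617/125
seg 2: a=5, c=M2/2=-221/25, d=(M3−M2)/(6·1)=706/125, b=Δ2−h2·(2M2+M3)/6=-851/125
seg 3: a=-5, c=M3/2=1013/125, d=(M4−M3)/(6·3)=-1721/1125, b=Δ3−h3·(2M3+M4)/6=-943/125
seg 4: a=4, c=M4/2=-708/125, d=(M5−M4)/(6·1)=236/125, b=Δ4−h4·(2M4+M5)/6=-28/125
t_q=37/4 → seg 4, τ=1/4; S=4+-28/125·τ+-708/125·τ²+236/125·τ³=7239/2000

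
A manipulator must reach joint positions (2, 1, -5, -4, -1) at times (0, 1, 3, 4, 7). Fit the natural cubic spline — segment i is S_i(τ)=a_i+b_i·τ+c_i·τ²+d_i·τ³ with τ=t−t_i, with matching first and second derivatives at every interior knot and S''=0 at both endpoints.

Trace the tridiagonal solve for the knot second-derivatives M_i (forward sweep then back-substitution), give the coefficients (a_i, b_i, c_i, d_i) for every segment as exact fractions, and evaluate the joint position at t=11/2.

  seg 0: a=2 b=-46/125 c=0 d=-79/125
  seg 1: a=1 b=-283/125 c=-237/125 d=191/250
  seg 2: a=-5 b=-17/25 c=336/125 d=-126/125
  seg 3: a=-4 b=209/125 c=-42/125 d=14/375
S(11/2) = -1061/500

Δ: Δ0=-1, Δ1=-3, Δ2=1, Δ3=1
row 1: diag=6, rhs=-12; c'=1/3, d'=-2
row 2: denom=6−2·1/3=16/3; d'=(24−2·-2)/(16/3)=21/4
row 3: denom=8−1·3/16=125/16; d'=(0−1·21/4)/(125/16)=-84/125
back: M3=-84/125
back: M2=21/4−3/16·-84/125=672/125
back: M1=-2−1/3·672/125=-474/125
M: M0=0, M1=-474/125, M2=672/125, M3=-84/125, M4=0
seg 0: a=2, c=M0/2=0, d=(M1−M0)/(6·1)=-79/125, b=Δ0−h0·(2M0+M1)/6=-46/125
seg 1: a=1, c=M1/2=-237/125, d=(M2−M1)/(6·2)=191/250, b=Δ1−h1·(2M1+M2)/6=-283/125
seg 2: a=-5, c=M2/2=336/125, d=(M3−M2)/(6·1)=-126/125, b=Δ2−h2·(2M2+M3)/6=-17/25
seg 3: a=-4, c=M3/2=-42/125, d=(M4−M3)/(6·3)=14/375, b=Δ3−h3·(2M3+M4)/6=209/125
t_q=11/2 → seg 3, τ=3/2; S=-4+209/125·τ+-42/125·τ²+14/375·τ³=-1061/500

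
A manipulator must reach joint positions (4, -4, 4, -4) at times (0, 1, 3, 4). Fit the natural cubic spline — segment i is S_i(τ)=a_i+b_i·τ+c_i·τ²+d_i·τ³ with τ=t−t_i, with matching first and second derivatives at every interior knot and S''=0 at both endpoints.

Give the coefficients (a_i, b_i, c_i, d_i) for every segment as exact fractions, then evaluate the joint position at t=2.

Δ: Δ0=-8, Δ1=4, Δ2=-8
row 1: diag=6, rhs=72; c'=1/3, d'=12
row 2: denom=6−2·1/3=16/3; d'=(-72−2·12)/(16/3)=-18
back: M2=-18
back: M1=12−1/3·-18=18
M: M0=0, M1=18, M2=-18, M3=0
seg 0: a=4, c=M0/2=0, d=(M1−M0)/(6·1)=3, b=Δ0−h0·(2M0+M1)/6=-11
seg 1: a=-4, c=M1/2=9, d=(M2−M1)/(6·2)=-3, b=Δ1−h1·(2M1+M2)/6=-2
seg 2: a=4, c=M2/2=-9, d=(M3−M2)/(6·1)=3, b=Δ2−h2·(2M2+M3)/6=-2
t_q=2 → seg 1, τ=1; S=-4+-2·τ+9·τ²+-3·τ³=0

  seg 0: a=4 b=-11 c=0 d=3
  seg 1: a=-4 b=-2 c=9 d=-3
  seg 2: a=4 b=-2 c=-9 d=3
S(2) = 0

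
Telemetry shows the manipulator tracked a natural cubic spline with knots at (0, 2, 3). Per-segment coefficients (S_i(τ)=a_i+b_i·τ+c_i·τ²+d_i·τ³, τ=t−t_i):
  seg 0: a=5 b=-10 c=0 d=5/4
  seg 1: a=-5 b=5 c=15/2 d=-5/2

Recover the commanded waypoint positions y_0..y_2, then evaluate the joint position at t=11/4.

y_0 = S_0(0) = a_0 = 5
y_1 = S_1(0) = a_1 = -5
y_2 = S_1(1) = 5
t_q=11/4 is in segment 1 (τ=3/4); S_1(τ)=245/128

y_0=5 y_1=-5 y_2=5
S(11/4) = 245/128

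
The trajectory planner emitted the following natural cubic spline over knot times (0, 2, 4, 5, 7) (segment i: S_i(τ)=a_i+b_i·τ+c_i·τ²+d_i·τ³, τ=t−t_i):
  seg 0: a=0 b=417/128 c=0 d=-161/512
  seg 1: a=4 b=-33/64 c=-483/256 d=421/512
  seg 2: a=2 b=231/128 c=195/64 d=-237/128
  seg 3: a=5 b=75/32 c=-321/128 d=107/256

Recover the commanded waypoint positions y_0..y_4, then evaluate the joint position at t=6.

y_0 = S_0(0) = a_0 = 0
y_1 = S_1(0) = a_1 = 4
y_2 = S_2(0) = a_2 = 2
y_3 = S_3(0) = a_3 = 5
y_4 = S_3(2) = 3
t_q=6 is in segment 3 (τ=1); S_3(τ)=1345/256

y_0=0 y_1=4 y_2=2 y_3=5 y_4=3
S(6) = 1345/256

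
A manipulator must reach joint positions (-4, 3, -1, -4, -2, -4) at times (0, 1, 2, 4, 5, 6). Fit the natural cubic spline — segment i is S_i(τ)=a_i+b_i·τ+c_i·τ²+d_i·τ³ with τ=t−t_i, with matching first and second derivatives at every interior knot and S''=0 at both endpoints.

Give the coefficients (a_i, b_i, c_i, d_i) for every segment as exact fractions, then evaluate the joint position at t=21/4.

  seg 0: a=-4 b=3079/310 c=0 d=-909/310
  seg 1: a=3 b=176/155 c=-2727/310 d=227/62
  seg 2: a=-1 b=-1697/310 c=339/155 d=-1/10
  seg 3: a=-4 b=643/310 c=246/155 d=-103/62
  seg 4: a=-2 b=41/155 c=-1053/310 d=351/310
S(21/4) = -42229/19840

Δ: Δ0=7, Δ1=-4, Δ2=-3/2, Δ3=2, Δ4=-2
row 1: diag=4, rhs=-66; c'=1/4, d'=-33/2
row 2: denom=6−1·1/4=23/4; d'=(15−1·-33/2)/(23/4)=126/23
row 3: denom=6−2·8/23=122/23; d'=(21−2·126/23)/(122/23)=231/122
row 4: denom=4−1·23/122=465/122; d'=(-24−1·231/122)/(465/122)=-1053/155
back: M4=-1053/155
back: M3=231/122−23/122·-1053/155=492/155
back: M2=126/23−8/23·492/155=678/155
back: M1=-33/2−1/4·678/155=-2727/155
M: M0=0, M1=-2727/155, M2=678/155, M3=492/155, M4=-1053/155, M5=0
seg 0: a=-4, c=M0/2=0, d=(M1−M0)/(6·1)=-909/310, b=Δ0−h0·(2M0+M1)/6=3079/310
seg 1: a=3, c=M1/2=-2727/310, d=(M2−M1)/(6·1)=227/62, b=Δ1−h1·(2M1+M2)/6=176/155
seg 2: a=-1, c=M2/2=339/155, d=(M3−M2)/(6·2)=-1/10, b=Δ2−h2·(2M2+M3)/6=-1697/310
seg 3: a=-4, c=M3/2=246/155, d=(M4−M3)/(6·1)=-103/62, b=Δ3−h3·(2M3+M4)/6=643/310
seg 4: a=-2, c=M4/2=-1053/310, d=(M5−M4)/(6·1)=351/310, b=Δ4−h4·(2M4+M5)/6=41/155
t_q=21/4 → seg 4, τ=1/4; S=-2+41/155·τ+-1053/310·τ²+351/310·τ³=-42229/19840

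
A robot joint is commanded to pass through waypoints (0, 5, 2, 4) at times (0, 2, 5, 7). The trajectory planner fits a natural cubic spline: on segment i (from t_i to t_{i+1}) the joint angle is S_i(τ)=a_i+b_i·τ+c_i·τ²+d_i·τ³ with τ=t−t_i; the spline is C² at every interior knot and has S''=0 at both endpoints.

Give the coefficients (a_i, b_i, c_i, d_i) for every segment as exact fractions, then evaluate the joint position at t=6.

Δ: Δ0=5/2, Δ1=-1, Δ2=1
row 1: diag=10, rhs=-21; c'=3/10, d'=-21/10
row 2: denom=10−3·3/10=91/10; d'=(12−3·-21/10)/(91/10)=183/91
back: M2=183/91
back: M1=-21/10−3/10·183/91=-246/91
M: M0=0, M1=-246/91, M2=183/91, M3=0
seg 0: a=0, c=M0/2=0, d=(M1−M0)/(6·2)=-41/182, b=Δ0−h0·(2M0+M1)/6=619/182
seg 1: a=5, c=M1/2=-123/91, d=(M2−M1)/(6·3)=11/42, b=Δ1−h1·(2M1+M2)/6=127/182
seg 2: a=2, c=M2/2=183/182, d=(M3−M2)/(6·2)=-61/364, b=Δ2−h2·(2M2+M3)/6=-31/91
t_q=6 → seg 2, τ=1; S=2+-31/91·τ+183/182·τ²+-61/364·τ³=909/364

  seg 0: a=0 b=619/182 c=0 d=-41/182
  seg 1: a=5 b=127/182 c=-123/91 d=11/42
  seg 2: a=2 b=-31/91 c=183/182 d=-61/364
S(6) = 909/364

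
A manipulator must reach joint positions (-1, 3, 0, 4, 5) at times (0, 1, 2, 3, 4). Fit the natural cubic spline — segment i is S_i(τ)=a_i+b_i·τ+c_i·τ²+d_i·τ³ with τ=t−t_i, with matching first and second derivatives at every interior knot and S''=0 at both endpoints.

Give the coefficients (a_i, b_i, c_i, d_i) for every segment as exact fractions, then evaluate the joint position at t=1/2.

Δ: Δ0=4, Δ1=-3, Δ2=4, Δ3=1
row 1: diag=4, rhs=-42; c'=1/4, d'=-21/2
row 2: denom=4−1·1/4=15/4; d'=(42−1·-21/2)/(15/4)=14
row 3: denom=4−1·4/15=56/15; d'=(-18−1·14)/(56/15)=-60/7
back: M3=-60/7
back: M2=14−4/15·-60/7=114/7
back: M1=-21/2−1/4·114/7=-102/7
M: M0=0, M1=-102/7, M2=114/7, M3=-60/7, M4=0
seg 0: a=-1, c=M0/2=0, d=(M1−M0)/(6·1)=-17/7, b=Δ0−h0·(2M0+M1)/6=45/7
seg 1: a=3, c=M1/2=-51/7, d=(M2−M1)/(6·1)=36/7, b=Δ1−h1·(2M1+M2)/6=-6/7
seg 2: a=0, c=M2/2=57/7, d=(M3−M2)/(6·1)=-29/7, b=Δ2−h2·(2M2+M3)/6=0
seg 3: a=4, c=M3/2=-30/7, d=(M4−M3)/(6·1)=10/7, b=Δ3−h3·(2M3+M4)/6=27/7
t_q=1/2 → seg 0, τ=1/2; S=-1+45/7·τ+0·τ²+-17/7·τ³=107/56

  seg 0: a=-1 b=45/7 c=0 d=-17/7
  seg 1: a=3 b=-6/7 c=-51/7 d=36/7
  seg 2: a=0 b=0 c=57/7 d=-29/7
  seg 3: a=4 b=27/7 c=-30/7 d=10/7
S(1/2) = 107/56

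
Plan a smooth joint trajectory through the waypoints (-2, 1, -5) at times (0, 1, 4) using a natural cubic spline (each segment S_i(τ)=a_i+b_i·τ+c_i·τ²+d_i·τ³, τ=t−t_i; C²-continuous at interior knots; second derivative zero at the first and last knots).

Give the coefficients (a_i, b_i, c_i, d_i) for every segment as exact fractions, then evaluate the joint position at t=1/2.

  seg 0: a=-2 b=29/8 c=0 d=-5/8
  seg 1: a=1 b=7/4 c=-15/8 d=5/24
S(1/2) = -17/64

Δ: Δ0=3, Δ1=-2
row 1: diag=8, rhs=-30; c'=3/8, d'=-15/4
back: M1=-15/4
M: M0=0, M1=-15/4, M2=0
seg 0: a=-2, c=M0/2=0, d=(M1−M0)/(6·1)=-5/8, b=Δ0−h0·(2M0+M1)/6=29/8
seg 1: a=1, c=M1/2=-15/8, d=(M2−M1)/(6·3)=5/24, b=Δ1−h1·(2M1+M2)/6=7/4
t_q=1/2 → seg 0, τ=1/2; S=-2+29/8·τ+0·τ²+-5/8·τ³=-17/64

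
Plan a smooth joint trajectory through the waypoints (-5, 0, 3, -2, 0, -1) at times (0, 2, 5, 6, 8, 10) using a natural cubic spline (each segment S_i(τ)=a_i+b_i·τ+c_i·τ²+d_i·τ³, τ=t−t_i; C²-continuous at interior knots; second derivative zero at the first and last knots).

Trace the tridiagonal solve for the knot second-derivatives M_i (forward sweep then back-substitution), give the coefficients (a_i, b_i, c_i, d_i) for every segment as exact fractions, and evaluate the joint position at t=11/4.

  seg 0: a=-5 b=1688/761 c=0 d=429/6088
  seg 1: a=0 b=4663/1522 c=1287/3044 d=-1127/3044
  seg 2: a=3 b=-13381/3044 c=-2214/761 d=7017/3044
  seg 3: a=-2 b=-5021/1522 c=12195/3044 d=-1413/1522
  seg 4: a=0 b=2413/1522 c=-4761/3044 d=1587/6088
S(11/4) = 463551/194816

Δ: Δ0=5/2, Δ1=1, Δ2=-5, Δ3=1, Δ4=-1/2
row 1: diag=10, rhs=-9; c'=3/10, d'=-9/10
row 2: denom=8−3·3/10=71/10; d'=(-36−3·-9/10)/(71/10)=-333/71
row 3: denom=6−1·10/71=416/71; d'=(36−1·-333/71)/(416/71)=2889/416
row 4: denom=8−2·71/208=761/104; d'=(-9−2·2889/416)/(761/104)=-4761/1522
back: M4=-4761/1522
back: M3=2889/416−71/208·-4761/1522=12195/1522
back: M2=-333/71−10/71·12195/1522=-4428/761
back: M1=-9/10−3/10·-4428/761=1287/1522
M: M0=0, M1=1287/1522, M2=-4428/761, M3=12195/1522, M4=-4761/1522, M5=0
seg 0: a=-5, c=M0/2=0, d=(M1−M0)/(6·2)=429/6088, b=Δ0−h0·(2M0+M1)/6=1688/761
seg 1: a=0, c=M1/2=1287/3044, d=(M2−M1)/(6·3)=-1127/3044, b=Δ1−h1·(2M1+M2)/6=4663/1522
seg 2: a=3, c=M2/2=-2214/761, d=(M3−M2)/(6·1)=7017/3044, b=Δ2−h2·(2M2+M3)/6=-13381/3044
seg 3: a=-2, c=M3/2=12195/3044, d=(M4−M3)/(6·2)=-1413/1522, b=Δ3−h3·(2M3+M4)/6=-5021/1522
seg 4: a=0, c=M4/2=-4761/3044, d=(M5−M4)/(6·2)=1587/6088, b=Δ4−h4·(2M4+M5)/6=2413/1522
t_q=11/4 → seg 1, τ=3/4; S=0+4663/1522·τ+1287/3044·τ²+-1127/3044·τ³=463551/194816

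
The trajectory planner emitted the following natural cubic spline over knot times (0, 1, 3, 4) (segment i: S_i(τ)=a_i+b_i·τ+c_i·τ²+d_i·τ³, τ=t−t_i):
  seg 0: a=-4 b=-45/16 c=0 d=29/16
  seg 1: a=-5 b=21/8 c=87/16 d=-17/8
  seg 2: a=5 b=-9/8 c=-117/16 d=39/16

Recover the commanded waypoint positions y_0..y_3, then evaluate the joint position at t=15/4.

y_0 = S_0(0) = a_0 = -4
y_1 = S_1(0) = a_1 = -5
y_2 = S_2(0) = a_2 = 5
y_3 = S_2(1) = -1
t_q=15/4 is in segment 2 (τ=3/4); S_2(τ)=1097/1024

y_0=-4 y_1=-5 y_2=5 y_3=-1
S(15/4) = 1097/1024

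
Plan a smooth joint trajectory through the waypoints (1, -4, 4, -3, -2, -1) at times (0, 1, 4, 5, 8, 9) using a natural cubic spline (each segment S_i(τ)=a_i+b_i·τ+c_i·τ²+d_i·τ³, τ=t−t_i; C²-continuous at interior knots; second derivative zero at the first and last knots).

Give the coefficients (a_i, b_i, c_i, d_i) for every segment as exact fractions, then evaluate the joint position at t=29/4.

  seg 0: a=1 b=-19882/2961 c=0 d=5077/2961
  seg 1: a=-4 b=-4651/2961 c=5077/987 d=-33146/26649
  seg 2: a=4 b=-12703/2961 c=-17915/2961 d=157/47
  seg 3: a=-3 b=-18860/2961 c=11758/2961 d=-15427/26649
  seg 4: a=-2 b=5407/2961 c=-1223/987 d=1223/2961
S(29/4) = -80483/21056

Δ: Δ0=-5, Δ1=8/3, Δ2=-7, Δ3=1/3, Δ4=1
row 1: diag=8, rhs=46; c'=3/8, d'=23/4
row 2: denom=8−3·3/8=55/8; d'=(-58−3·23/4)/(55/8)=-602/55
row 3: denom=8−1·8/55=432/55; d'=(44−1·-602/55)/(432/55)=1511/216
row 4: denom=8−3·55/144=329/48; d'=(4−3·1511/216)/(329/48)=-2446/987
back: M4=-2446/987
back: M3=1511/216−55/144·-2446/987=23516/2961
back: M2=-602/55−8/55·23516/2961=-35830/2961
back: M1=23/4−3/8·-35830/2961=10154/987
M: M0=0, M1=10154/987, M2=-35830/2961, M3=23516/2961, M4=-2446/987, M5=0
seg 0: a=1, c=M0/2=0, d=(M1−M0)/(6·1)=5077/2961, b=Δ0−h0·(2M0+M1)/6=-19882/2961
seg 1: a=-4, c=M1/2=5077/987, d=(M2−M1)/(6·3)=-33146/26649, b=Δ1−h1·(2M1+M2)/6=-4651/2961
seg 2: a=4, c=M2/2=-17915/2961, d=(M3−M2)/(6·1)=157/47, b=Δ2−h2·(2M2+M3)/6=-12703/2961
seg 3: a=-3, c=M3/2=11758/2961, d=(M4−M3)/(6·3)=-15427/26649, b=Δ3−h3·(2M3+M4)/6=-18860/2961
seg 4: a=-2, c=M4/2=-1223/987, d=(M5−M4)/(6·1)=1223/2961, b=Δ4−h4·(2M4+M5)/6=5407/2961
t_q=29/4 → seg 3, τ=9/4; S=-3+-18860/2961·τ+11758/2961·τ²+-15427/26649·τ³=-80483/21056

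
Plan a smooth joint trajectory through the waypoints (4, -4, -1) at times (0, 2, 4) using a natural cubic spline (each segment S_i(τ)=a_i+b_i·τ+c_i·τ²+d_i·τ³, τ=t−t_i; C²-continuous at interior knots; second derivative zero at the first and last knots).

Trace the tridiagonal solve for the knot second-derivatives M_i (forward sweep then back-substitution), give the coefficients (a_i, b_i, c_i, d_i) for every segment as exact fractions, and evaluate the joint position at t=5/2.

  seg 0: a=4 b=-43/8 c=0 d=11/32
  seg 1: a=-4 b=-5/4 c=33/16 d=-11/32
S(5/2) = -1063/256

Δ: Δ0=-4, Δ1=3/2
row 1: diag=8, rhs=33; c'=1/4, d'=33/8
back: M1=33/8
M: M0=0, M1=33/8, M2=0
seg 0: a=4, c=M0/2=0, d=(M1−M0)/(6·2)=11/32, b=Δ0−h0·(2M0+M1)/6=-43/8
seg 1: a=-4, c=M1/2=33/16, d=(M2−M1)/(6·2)=-11/32, b=Δ1−h1·(2M1+M2)/6=-5/4
t_q=5/2 → seg 1, τ=1/2; S=-4+-5/4·τ+33/16·τ²+-11/32·τ³=-1063/256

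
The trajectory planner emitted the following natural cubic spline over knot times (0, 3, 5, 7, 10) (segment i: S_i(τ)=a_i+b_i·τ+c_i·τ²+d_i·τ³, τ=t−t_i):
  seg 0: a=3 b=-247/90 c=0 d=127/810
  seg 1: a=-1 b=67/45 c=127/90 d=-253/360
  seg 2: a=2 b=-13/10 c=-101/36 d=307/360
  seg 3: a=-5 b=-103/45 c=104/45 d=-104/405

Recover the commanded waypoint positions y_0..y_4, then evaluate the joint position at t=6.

y_0 = S_0(0) = a_0 = 3
y_1 = S_1(0) = a_1 = -1
y_2 = S_2(0) = a_2 = 2
y_3 = S_3(0) = a_3 = -5
y_4 = S_3(3) = 2
t_q=6 is in segment 2 (τ=1); S_2(τ)=-451/360

y_0=3 y_1=-1 y_2=2 y_3=-5 y_4=2
S(6) = -451/360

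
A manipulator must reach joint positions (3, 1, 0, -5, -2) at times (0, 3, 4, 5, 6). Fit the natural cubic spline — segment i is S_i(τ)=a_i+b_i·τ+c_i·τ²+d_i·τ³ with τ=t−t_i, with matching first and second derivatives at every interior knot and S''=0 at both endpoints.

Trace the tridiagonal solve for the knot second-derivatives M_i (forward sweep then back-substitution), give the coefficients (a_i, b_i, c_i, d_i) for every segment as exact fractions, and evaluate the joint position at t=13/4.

Δ: Δ0=-2/3, Δ1=-1, Δ2=-5, Δ3=3
row 1: diag=8, rhs=-2; c'=1/8, d'=-1/4
row 2: denom=4−1·1/8=31/8; d'=(-24−1·-1/4)/(31/8)=-190/31
row 3: denom=4−1·8/31=116/31; d'=(48−1·-190/31)/(116/31)=839/58
back: M3=839/58
back: M2=-190/31−8/31·839/58=-286/29
back: M1=-1/4−1/8·-286/29=57/58
M: M0=0, M1=57/58, M2=-286/29, M3=839/58, M4=0
seg 0: a=3, c=M0/2=0, d=(M1−M0)/(6·3)=19/348, b=Δ0−h0·(2M0+M1)/6=-403/348
seg 1: a=1, c=M1/2=57/116, d=(M2−M1)/(6·1)=-629/348, b=Δ1−h1·(2M1+M2)/6=55/174
seg 2: a=0, c=M2/2=-143/29, d=(M3−M2)/(6·1)=1411/348, b=Δ2−h2·(2M2+M3)/6=-1435/348
seg 3: a=-5, c=M3/2=839/116, d=(M4−M3)/(6·1)=-839/348, b=Δ3−h3·(2M3+M4)/6=-317/174
t_q=13/4 → seg 1, τ=1/4; S=1+55/174·τ+57/116·τ²+-629/348·τ³=8029/7424

  seg 0: a=3 b=-403/348 c=0 d=19/348
  seg 1: a=1 b=55/174 c=57/116 d=-629/348
  seg 2: a=0 b=-1435/348 c=-143/29 d=1411/348
  seg 3: a=-5 b=-317/174 c=839/116 d=-839/348
S(13/4) = 8029/7424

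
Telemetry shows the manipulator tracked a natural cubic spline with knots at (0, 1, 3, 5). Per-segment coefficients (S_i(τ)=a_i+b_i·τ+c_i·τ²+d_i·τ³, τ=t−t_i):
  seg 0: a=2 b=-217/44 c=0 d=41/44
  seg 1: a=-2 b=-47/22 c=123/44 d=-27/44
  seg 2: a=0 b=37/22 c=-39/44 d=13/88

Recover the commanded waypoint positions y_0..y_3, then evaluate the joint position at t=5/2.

y_0 = S_0(0) = a_0 = 2
y_1 = S_1(0) = a_1 = -2
y_2 = S_2(0) = a_2 = 0
y_3 = S_2(2) = 1
t_q=5/2 is in segment 1 (τ=3/2); S_1(τ)=-347/352

y_0=2 y_1=-2 y_2=0 y_3=1
S(5/2) = -347/352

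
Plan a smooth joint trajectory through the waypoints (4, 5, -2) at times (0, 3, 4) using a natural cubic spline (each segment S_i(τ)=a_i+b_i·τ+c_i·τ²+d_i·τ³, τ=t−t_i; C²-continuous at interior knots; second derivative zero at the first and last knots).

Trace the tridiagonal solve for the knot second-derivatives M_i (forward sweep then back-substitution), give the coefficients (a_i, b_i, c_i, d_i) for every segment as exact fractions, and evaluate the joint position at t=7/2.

  seg 0: a=4 b=37/12 c=0 d=-11/36
  seg 1: a=5 b=-31/6 c=-11/4 d=11/12
S(7/2) = 59/32

Δ: Δ0=1/3, Δ1=-7
row 1: diag=8, rhs=-44; c'=1/8, d'=-11/2
back: M1=-11/2
M: M0=0, M1=-11/2, M2=0
seg 0: a=4, c=M0/2=0, d=(M1−M0)/(6·3)=-11/36, b=Δ0−h0·(2M0+M1)/6=37/12
seg 1: a=5, c=M1/2=-11/4, d=(M2−M1)/(6·1)=11/12, b=Δ1−h1·(2M1+M2)/6=-31/6
t_q=7/2 → seg 1, τ=1/2; S=5+-31/6·τ+-11/4·τ²+11/12·τ³=59/32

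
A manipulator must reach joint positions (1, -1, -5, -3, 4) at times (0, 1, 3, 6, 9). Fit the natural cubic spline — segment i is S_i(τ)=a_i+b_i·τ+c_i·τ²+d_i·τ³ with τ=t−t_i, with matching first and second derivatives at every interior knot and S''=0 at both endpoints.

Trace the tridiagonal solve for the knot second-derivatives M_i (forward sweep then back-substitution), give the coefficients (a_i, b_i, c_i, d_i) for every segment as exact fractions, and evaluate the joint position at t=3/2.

  seg 0: a=1 b=-197/103 c=0 d=-9/103
  seg 1: a=-1 b=-224/103 c=-27/103 d=18/103
  seg 2: a=-5 b=-116/103 c=81/103 d=-175/2781
  seg 3: a=-3 b=195/103 c=68/309 d=-68/2781
S(3/2) = -439/206

Δ: Δ0=-2, Δ1=-2, Δ2=2/3, Δ3=7/3
row 1: diag=6, rhs=0; c'=1/3, d'=0
row 2: denom=10−2·1/3=28/3; d'=(16−2·0)/(28/3)=12/7
row 3: denom=12−3·9/28=309/28; d'=(10−3·12/7)/(309/28)=136/309
back: M3=136/309
back: M2=12/7−9/28·136/309=162/103
back: M1=0−1/3·162/103=-54/103
M: M0=0, M1=-54/103, M2=162/103, M3=136/309, M4=0
seg 0: a=1, c=M0/2=0, d=(M1−M0)/(6·1)=-9/103, b=Δ0−h0·(2M0+M1)/6=-197/103
seg 1: a=-1, c=M1/2=-27/103, d=(M2−M1)/(6·2)=18/103, b=Δ1−h1·(2M1+M2)/6=-224/103
seg 2: a=-5, c=M2/2=81/103, d=(M3−M2)/(6·3)=-175/2781, b=Δ2−h2·(2M2+M3)/6=-116/103
seg 3: a=-3, c=M3/2=68/309, d=(M4−M3)/(6·3)=-68/2781, b=Δ3−h3·(2M3+M4)/6=195/103
t_q=3/2 → seg 1, τ=1/2; S=-1+-224/103·τ+-27/103·τ²+18/103·τ³=-439/206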